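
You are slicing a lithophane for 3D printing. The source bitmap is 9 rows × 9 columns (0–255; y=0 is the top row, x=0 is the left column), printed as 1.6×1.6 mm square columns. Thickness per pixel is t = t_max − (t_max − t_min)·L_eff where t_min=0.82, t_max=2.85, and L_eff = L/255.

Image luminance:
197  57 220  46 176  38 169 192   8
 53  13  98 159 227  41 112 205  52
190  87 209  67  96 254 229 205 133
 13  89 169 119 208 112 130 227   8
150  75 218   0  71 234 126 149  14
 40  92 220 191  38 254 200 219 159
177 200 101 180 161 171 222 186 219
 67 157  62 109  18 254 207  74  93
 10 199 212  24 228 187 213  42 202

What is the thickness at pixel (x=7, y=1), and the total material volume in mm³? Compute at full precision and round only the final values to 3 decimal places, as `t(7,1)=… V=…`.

span = t_max - t_min = 2.85 - 0.82 = 2.030
L(7,1) = 205, L_eff = 205/255 = 0.803922
t(7,1) = 2.85 - 2.030·0.803922 = 1.218
Σt over all 9·9 pixels = 53632/375 ≈ 143.0186667
V = pitch²·Σt = 1.6²·53632/375 = 366.128

t(7,1)=1.218 V=366.128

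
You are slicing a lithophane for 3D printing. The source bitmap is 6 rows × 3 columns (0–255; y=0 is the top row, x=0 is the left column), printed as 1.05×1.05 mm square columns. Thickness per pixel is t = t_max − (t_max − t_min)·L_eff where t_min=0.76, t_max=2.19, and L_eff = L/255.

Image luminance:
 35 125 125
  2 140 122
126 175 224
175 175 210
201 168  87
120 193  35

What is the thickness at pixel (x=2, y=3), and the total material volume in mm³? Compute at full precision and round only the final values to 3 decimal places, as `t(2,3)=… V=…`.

span = t_max - t_min = 2.19 - 0.76 = 1.430
L(2,3) = 210, L_eff = 210/255 = 0.823529
t(2,3) = 2.19 - 1.430·0.823529 = 1.012
Σt over all 6·3 pixels = 164144/6375 ≈ 25.7480784
V = pitch²·Σt = 1.05²·164144/6375 = 28.387

t(2,3)=1.012 V=28.387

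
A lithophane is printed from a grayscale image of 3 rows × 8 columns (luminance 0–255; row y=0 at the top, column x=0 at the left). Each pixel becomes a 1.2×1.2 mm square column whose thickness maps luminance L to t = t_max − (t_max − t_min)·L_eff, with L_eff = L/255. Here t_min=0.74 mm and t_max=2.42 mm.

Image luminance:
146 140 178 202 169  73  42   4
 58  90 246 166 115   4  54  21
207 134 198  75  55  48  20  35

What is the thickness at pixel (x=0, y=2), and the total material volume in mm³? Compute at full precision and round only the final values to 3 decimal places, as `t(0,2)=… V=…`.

span = t_max - t_min = 2.42 - 0.74 = 1.680
L(0,2) = 207, L_eff = 207/255 = 0.811765
t(0,2) = 2.42 - 1.680·0.811765 = 1.056
Σt over all 3·8 pixels = 3548/85 ≈ 41.7411765
V = pitch²·Σt = 1.2²·3548/85 = 60.107

t(0,2)=1.056 V=60.107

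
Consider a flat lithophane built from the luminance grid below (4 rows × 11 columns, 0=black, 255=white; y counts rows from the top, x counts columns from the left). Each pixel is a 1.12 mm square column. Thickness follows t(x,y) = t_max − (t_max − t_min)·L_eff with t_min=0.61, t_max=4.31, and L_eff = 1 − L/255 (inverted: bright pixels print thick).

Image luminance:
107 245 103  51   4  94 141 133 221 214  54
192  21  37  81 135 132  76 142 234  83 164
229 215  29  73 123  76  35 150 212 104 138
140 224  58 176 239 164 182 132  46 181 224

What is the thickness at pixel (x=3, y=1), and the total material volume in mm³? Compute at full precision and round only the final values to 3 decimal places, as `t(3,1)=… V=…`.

span = t_max - t_min = 4.31 - 0.61 = 3.700
L(3,1) = 81, L_eff = 1 - 81/255 = 0.682353 (inverted)
t(3,1) = 4.31 - 3.700·0.682353 = 1.785
Σt over all 4·11 pixels = 111.2
V = pitch²·Σt = 1.12²·111.2 = 139.489

t(3,1)=1.785 V=139.489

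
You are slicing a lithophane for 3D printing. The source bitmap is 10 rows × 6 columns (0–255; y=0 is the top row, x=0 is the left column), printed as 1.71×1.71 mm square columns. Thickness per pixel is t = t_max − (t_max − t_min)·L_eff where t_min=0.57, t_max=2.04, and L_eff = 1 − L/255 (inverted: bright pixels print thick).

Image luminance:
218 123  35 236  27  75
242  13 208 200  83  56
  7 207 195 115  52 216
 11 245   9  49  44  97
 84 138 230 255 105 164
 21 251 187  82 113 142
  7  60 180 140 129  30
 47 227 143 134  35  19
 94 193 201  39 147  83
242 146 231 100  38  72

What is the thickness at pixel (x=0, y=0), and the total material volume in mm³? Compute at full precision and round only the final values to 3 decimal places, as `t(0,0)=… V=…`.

span = t_max - t_min = 2.04 - 0.57 = 1.470
L(0,0) = 218, L_eff = 1 - 218/255 = 0.145098 (inverted)
t(0,0) = 2.04 - 1.470·0.145098 = 1.827
Σt over all 10·6 pixels = 161757/2125 ≈ 76.1209412
V = pitch²·Σt = 1.71²·161757/2125 = 222.585

t(0,0)=1.827 V=222.585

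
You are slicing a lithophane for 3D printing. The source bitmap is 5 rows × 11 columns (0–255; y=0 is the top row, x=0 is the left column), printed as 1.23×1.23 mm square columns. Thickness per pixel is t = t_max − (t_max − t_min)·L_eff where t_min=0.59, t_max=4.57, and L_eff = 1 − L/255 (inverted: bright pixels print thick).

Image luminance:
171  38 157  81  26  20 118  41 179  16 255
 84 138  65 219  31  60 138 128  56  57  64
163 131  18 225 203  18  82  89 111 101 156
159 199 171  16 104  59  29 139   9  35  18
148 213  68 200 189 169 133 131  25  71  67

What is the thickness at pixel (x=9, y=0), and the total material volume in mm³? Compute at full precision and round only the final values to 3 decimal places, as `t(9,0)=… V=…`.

t(9,0)=0.840 V=185.837

span = t_max - t_min = 4.57 - 0.59 = 3.980
L(9,0) = 16, L_eff = 1 - 16/255 = 0.937255 (inverted)
t(9,0) = 4.57 - 3.980·0.937255 = 0.840
Σt over all 5·11 pixels = 3132293/25500 ≈ 122.8350196
V = pitch²·Σt = 1.23²·3132293/25500 = 185.837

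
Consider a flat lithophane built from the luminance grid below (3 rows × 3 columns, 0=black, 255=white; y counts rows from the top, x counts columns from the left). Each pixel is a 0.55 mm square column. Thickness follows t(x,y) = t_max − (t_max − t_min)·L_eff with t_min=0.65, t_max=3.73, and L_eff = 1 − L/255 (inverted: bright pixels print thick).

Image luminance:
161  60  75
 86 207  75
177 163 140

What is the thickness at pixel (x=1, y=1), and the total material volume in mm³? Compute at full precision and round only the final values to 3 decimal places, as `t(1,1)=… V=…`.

span = t_max - t_min = 3.73 - 0.65 = 3.080
L(1,1) = 207, L_eff = 1 - 207/255 = 0.188235 (inverted)
t(1,1) = 3.73 - 3.080·0.188235 = 3.150
Σt over all 3·3 pixels = 501527/25500 ≈ 19.6677255
V = pitch²·Σt = 0.55²·501527/25500 = 5.949

t(1,1)=3.150 V=5.949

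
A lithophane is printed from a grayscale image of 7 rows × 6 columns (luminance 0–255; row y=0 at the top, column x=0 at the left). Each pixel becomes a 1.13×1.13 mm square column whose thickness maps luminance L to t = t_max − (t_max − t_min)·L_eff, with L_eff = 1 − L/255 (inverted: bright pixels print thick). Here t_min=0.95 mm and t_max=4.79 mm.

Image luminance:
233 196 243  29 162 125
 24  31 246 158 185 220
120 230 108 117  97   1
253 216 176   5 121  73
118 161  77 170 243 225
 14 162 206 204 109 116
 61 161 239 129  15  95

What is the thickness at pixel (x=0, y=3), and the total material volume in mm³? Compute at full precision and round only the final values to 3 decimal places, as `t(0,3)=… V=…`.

span = t_max - t_min = 4.79 - 0.95 = 3.840
L(0,3) = 253, L_eff = 1 - 253/255 = 0.007843 (inverted)
t(0,3) = 4.79 - 3.840·0.007843 = 4.760
Σt over all 7·6 pixels = 545511/4250 ≈ 128.3555294
V = pitch²·Σt = 1.13²·545511/4250 = 163.897

t(0,3)=4.760 V=163.897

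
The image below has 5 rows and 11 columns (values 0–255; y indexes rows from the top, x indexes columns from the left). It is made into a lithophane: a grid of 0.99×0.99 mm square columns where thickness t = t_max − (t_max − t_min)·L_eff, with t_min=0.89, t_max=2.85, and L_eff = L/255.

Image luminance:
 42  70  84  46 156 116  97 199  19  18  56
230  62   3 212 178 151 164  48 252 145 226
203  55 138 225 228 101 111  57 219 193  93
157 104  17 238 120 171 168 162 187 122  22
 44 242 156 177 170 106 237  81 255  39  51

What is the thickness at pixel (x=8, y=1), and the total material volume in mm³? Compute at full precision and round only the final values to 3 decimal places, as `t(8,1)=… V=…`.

t(8,1)=0.913 V=99.218

span = t_max - t_min = 2.85 - 0.89 = 1.960
L(8,1) = 252, L_eff = 252/255 = 0.988235
t(8,1) = 2.85 - 1.960·0.988235 = 0.913
Σt over all 5·11 pixels = 2581417/25500 ≈ 101.2320392
V = pitch²·Σt = 0.99²·2581417/25500 = 99.218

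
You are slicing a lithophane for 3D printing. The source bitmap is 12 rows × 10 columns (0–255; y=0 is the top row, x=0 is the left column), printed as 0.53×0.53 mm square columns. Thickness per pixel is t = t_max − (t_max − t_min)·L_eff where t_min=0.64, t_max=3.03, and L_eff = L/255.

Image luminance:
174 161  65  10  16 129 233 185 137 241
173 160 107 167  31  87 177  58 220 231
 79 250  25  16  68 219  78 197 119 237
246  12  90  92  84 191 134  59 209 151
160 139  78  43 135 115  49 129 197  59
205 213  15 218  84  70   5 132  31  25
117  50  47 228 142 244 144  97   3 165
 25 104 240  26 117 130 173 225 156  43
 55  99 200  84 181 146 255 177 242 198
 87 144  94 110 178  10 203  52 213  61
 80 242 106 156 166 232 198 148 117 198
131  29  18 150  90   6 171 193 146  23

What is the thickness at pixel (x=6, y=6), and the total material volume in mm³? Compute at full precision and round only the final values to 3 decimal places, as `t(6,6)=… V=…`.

t(6,6)=1.680 V=61.894

span = t_max - t_min = 3.03 - 0.64 = 2.390
L(6,6) = 144, L_eff = 144/255 = 0.564706
t(6,6) = 3.03 - 2.390·0.564706 = 1.680
Σt over all 12·10 pixels = 374579/1700 ≈ 220.3405882
V = pitch²·Σt = 0.53²·374579/1700 = 61.894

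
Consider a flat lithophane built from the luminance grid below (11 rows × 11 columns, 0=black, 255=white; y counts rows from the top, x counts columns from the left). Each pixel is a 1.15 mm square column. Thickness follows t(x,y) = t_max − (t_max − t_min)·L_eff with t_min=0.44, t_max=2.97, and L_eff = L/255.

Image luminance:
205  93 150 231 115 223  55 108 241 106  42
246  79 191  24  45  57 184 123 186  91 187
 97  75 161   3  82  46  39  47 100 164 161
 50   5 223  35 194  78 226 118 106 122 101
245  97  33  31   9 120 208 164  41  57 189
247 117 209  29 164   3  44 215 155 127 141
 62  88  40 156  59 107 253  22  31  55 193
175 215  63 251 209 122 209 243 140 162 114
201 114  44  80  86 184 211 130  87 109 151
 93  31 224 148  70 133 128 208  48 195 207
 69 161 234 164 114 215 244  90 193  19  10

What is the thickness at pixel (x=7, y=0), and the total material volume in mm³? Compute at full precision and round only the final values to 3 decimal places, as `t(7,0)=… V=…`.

t(7,0)=1.898 V=275.509

span = t_max - t_min = 2.97 - 0.44 = 2.530
L(7,0) = 108, L_eff = 108/255 = 0.423529
t(7,0) = 2.97 - 2.530·0.423529 = 1.898
Σt over all 11·11 pixels = 5312263/25500 ≈ 208.3240392
V = pitch²·Σt = 1.15²·5312263/25500 = 275.509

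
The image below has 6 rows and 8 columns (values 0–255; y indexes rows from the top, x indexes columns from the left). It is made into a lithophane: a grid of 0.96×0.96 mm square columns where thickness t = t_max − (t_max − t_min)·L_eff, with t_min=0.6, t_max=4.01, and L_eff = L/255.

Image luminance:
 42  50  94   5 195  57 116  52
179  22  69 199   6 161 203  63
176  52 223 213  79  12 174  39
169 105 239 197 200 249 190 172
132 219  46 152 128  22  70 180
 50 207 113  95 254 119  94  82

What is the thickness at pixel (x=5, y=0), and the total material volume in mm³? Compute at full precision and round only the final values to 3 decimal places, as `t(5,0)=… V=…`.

t(5,0)=3.248 V=103.876

span = t_max - t_min = 4.01 - 0.6 = 3.410
L(5,0) = 57, L_eff = 57/255 = 0.223529
t(5,0) = 4.01 - 3.410·0.223529 = 3.248
Σt over all 6·8 pixels = 114967/1020 ≈ 112.7127451
V = pitch²·Σt = 0.96²·114967/1020 = 103.876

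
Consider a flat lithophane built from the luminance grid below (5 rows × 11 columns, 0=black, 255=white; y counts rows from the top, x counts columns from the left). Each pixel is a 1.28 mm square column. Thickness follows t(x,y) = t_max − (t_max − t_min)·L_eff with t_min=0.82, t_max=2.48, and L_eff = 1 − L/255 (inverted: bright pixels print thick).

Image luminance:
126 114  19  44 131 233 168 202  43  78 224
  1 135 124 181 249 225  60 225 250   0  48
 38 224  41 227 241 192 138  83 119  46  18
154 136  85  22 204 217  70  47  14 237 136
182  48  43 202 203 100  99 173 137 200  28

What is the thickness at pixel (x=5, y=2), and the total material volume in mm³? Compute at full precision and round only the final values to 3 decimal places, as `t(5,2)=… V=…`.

span = t_max - t_min = 2.48 - 0.82 = 1.660
L(5,2) = 192, L_eff = 1 - 192/255 = 0.247059 (inverted)
t(5,2) = 2.48 - 1.660·0.247059 = 2.070
Σt over all 5·11 pixels = 384899/4250 ≈ 90.5644706
V = pitch²·Σt = 1.28²·384899/4250 = 148.381

t(5,2)=2.070 V=148.381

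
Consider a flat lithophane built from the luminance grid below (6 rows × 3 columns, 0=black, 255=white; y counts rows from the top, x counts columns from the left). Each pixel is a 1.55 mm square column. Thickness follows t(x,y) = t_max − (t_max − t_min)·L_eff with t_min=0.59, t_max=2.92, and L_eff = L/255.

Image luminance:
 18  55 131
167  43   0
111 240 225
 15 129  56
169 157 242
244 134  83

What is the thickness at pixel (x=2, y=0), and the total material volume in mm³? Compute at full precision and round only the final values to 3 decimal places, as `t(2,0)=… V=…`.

span = t_max - t_min = 2.92 - 0.59 = 2.330
L(2,0) = 131, L_eff = 131/255 = 0.513725
t(2,0) = 2.92 - 2.330·0.513725 = 1.723
Σt over all 6·3 pixels = 823253/25500 ≈ 32.2844314
V = pitch²·Σt = 1.55²·823253/25500 = 77.563

t(2,0)=1.723 V=77.563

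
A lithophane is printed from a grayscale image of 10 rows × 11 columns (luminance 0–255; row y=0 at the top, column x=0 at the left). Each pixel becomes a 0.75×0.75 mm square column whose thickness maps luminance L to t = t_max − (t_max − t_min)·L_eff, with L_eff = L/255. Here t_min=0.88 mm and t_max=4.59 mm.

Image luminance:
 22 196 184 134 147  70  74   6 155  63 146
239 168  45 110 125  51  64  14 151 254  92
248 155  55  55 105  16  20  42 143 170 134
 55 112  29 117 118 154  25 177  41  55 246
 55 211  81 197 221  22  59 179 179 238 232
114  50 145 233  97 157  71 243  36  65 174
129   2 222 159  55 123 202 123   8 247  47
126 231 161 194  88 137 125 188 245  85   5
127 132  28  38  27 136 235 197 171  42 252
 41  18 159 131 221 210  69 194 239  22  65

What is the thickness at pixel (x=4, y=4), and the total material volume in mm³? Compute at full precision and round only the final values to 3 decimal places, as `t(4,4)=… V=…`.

span = t_max - t_min = 4.59 - 0.88 = 3.710
L(4,4) = 221, L_eff = 221/255 = 0.866667
t(4,4) = 4.59 - 3.710·0.866667 = 1.375
Σt over all 10·11 pixels = 2622521/8500 ≈ 308.5318824
V = pitch²·Σt = 0.75²·2622521/8500 = 173.549

t(4,4)=1.375 V=173.549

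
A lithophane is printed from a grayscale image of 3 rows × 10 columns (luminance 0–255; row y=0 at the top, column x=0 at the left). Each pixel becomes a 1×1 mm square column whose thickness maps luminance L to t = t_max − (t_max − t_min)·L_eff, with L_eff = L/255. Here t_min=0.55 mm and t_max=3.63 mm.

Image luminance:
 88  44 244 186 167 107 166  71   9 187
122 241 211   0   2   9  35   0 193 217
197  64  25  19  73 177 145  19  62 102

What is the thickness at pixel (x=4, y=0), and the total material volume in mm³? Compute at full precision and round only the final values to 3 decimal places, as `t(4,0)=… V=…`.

span = t_max - t_min = 3.63 - 0.55 = 3.080
L(4,0) = 167, L_eff = 167/255 = 0.654902
t(4,0) = 3.63 - 3.080·0.654902 = 1.613
Σt over all 3·10 pixels = 898447/12750 ≈ 70.4664314
V = pitch²·Σt = 1²·898447/12750 = 70.466

t(4,0)=1.613 V=70.466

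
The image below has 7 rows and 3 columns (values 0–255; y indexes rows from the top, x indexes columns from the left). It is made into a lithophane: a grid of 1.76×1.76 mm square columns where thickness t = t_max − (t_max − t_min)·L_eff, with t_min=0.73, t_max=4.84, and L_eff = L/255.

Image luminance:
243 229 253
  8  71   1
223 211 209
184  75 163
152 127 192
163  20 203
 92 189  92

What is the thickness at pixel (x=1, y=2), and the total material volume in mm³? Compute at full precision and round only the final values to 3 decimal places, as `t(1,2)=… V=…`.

t(1,2)=1.439 V=160.069

span = t_max - t_min = 4.84 - 0.73 = 4.110
L(1,2) = 211, L_eff = 211/255 = 0.827451
t(1,2) = 4.84 - 4.110·0.827451 = 1.439
Σt over all 7·3 pixels = 21962/425 ≈ 51.6752941
V = pitch²·Σt = 1.76²·21962/425 = 160.069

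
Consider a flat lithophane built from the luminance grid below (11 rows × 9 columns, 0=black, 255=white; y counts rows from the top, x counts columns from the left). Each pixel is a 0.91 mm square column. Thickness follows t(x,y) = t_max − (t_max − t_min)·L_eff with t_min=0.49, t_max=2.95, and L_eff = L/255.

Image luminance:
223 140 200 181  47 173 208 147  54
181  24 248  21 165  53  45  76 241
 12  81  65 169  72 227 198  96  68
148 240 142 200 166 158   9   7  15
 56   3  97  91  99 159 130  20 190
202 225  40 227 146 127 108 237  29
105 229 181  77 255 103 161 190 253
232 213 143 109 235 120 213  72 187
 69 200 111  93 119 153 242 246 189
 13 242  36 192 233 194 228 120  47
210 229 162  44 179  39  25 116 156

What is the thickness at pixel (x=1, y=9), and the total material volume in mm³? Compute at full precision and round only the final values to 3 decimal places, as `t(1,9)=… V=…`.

t(1,9)=0.615 V=132.792

span = t_max - t_min = 2.95 - 0.49 = 2.460
L(1,9) = 242, L_eff = 242/255 = 0.949020
t(1,9) = 2.95 - 2.460·0.949020 = 0.615
Σt over all 11·9 pixels = 160.358
V = pitch²·Σt = 0.91²·160.358 = 132.792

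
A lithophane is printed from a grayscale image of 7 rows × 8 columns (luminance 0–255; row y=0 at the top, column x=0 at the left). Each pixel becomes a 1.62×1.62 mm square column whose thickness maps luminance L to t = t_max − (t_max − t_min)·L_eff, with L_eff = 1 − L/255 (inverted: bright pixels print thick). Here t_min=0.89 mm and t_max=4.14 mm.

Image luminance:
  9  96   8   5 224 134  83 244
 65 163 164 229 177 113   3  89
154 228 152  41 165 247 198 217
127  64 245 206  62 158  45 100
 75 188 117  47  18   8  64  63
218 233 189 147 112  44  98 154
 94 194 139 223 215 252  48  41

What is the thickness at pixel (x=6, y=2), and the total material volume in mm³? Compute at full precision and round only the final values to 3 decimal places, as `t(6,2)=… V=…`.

span = t_max - t_min = 4.14 - 0.89 = 3.250
L(6,2) = 198, L_eff = 1 - 198/255 = 0.223529 (inverted)
t(6,2) = 4.14 - 3.250·0.223529 = 3.414
Σt over all 7·8 pixels = 180481/1275 ≈ 141.5537255
V = pitch²·Σt = 1.62²·180481/1275 = 371.494

t(6,2)=3.414 V=371.494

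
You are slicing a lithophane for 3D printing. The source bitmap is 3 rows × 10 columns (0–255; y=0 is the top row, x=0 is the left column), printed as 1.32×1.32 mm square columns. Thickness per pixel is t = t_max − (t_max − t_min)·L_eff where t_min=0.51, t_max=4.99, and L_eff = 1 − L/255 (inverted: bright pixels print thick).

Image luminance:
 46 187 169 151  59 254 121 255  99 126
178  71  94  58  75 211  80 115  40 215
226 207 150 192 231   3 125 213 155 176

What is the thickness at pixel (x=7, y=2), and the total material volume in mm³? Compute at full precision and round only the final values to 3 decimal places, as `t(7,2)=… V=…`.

t(7,2)=4.252 V=157.737

span = t_max - t_min = 4.99 - 0.51 = 4.480
L(7,2) = 213, L_eff = 1 - 213/255 = 0.164706 (inverted)
t(7,2) = 4.99 - 4.480·0.164706 = 4.252
Σt over all 3·10 pixels = 1154243/12750 ≈ 90.5288627
V = pitch²·Σt = 1.32²·1154243/12750 = 157.737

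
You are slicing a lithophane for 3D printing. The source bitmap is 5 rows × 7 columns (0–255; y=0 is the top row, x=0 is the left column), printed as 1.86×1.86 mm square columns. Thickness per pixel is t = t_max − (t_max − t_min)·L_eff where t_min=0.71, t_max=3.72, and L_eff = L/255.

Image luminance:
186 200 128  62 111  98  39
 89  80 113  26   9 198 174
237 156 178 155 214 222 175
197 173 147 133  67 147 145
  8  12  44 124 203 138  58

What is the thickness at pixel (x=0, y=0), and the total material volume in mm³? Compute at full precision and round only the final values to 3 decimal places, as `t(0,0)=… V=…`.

t(0,0)=1.524 V=268.879

span = t_max - t_min = 3.72 - 0.71 = 3.010
L(0,0) = 186, L_eff = 186/255 = 0.729412
t(0,0) = 3.72 - 3.010·0.729412 = 1.524
Σt over all 5·7 pixels = 330309/4250 ≈ 77.7197647
V = pitch²·Σt = 1.86²·330309/4250 = 268.879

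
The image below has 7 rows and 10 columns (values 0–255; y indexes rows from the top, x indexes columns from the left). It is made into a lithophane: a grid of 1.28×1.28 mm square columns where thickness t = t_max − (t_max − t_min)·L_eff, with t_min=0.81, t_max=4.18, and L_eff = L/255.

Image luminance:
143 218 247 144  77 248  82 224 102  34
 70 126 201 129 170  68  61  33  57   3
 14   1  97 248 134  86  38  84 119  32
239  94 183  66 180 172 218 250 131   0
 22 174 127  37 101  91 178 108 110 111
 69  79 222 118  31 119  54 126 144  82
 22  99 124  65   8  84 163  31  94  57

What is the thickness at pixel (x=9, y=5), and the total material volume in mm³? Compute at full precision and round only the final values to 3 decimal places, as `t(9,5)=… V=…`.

span = t_max - t_min = 4.18 - 0.81 = 3.370
L(9,5) = 82, L_eff = 82/255 = 0.321569
t(9,5) = 4.18 - 3.370·0.321569 = 3.096
Σt over all 7·10 pixels = 4875499/25500 ≈ 191.1960392
V = pitch²·Σt = 1.28²·4875499/25500 = 313.256

t(9,5)=3.096 V=313.256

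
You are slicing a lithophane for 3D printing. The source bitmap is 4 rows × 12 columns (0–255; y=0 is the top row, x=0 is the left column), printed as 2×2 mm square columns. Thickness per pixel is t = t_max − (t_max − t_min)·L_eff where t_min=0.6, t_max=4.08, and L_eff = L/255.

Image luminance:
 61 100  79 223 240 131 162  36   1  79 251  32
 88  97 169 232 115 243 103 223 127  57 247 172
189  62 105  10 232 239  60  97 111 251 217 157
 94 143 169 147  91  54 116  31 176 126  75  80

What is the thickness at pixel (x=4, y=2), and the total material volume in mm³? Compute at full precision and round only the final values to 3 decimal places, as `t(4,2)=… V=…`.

t(4,2)=0.914 V=439.454

span = t_max - t_min = 4.08 - 0.6 = 3.480
L(4,2) = 232, L_eff = 232/255 = 0.909804
t(4,2) = 4.08 - 3.480·0.909804 = 0.914
Σt over all 4·12 pixels = 46692/425 ≈ 109.8635294
V = pitch²·Σt = 2²·46692/425 = 439.454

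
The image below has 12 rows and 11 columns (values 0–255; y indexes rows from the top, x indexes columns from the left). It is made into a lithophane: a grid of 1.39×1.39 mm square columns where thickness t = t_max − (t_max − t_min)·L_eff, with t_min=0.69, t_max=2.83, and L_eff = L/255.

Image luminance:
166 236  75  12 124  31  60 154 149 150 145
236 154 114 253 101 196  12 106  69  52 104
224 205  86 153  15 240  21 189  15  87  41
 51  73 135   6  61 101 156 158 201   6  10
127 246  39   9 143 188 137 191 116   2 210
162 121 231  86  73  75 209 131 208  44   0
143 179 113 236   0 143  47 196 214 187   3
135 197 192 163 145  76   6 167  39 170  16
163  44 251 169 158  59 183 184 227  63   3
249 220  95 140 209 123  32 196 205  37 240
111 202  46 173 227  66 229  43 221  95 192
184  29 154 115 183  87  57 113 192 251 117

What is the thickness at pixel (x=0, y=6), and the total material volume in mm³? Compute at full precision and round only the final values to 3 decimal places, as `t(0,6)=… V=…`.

span = t_max - t_min = 2.83 - 0.69 = 2.140
L(0,6) = 143, L_eff = 143/255 = 0.560784
t(0,6) = 2.83 - 2.140·0.560784 = 1.630
Σt over all 12·11 pixels = 197793/850 ≈ 232.6976471
V = pitch²·Σt = 1.39²·197793/850 = 449.595

t(0,6)=1.630 V=449.595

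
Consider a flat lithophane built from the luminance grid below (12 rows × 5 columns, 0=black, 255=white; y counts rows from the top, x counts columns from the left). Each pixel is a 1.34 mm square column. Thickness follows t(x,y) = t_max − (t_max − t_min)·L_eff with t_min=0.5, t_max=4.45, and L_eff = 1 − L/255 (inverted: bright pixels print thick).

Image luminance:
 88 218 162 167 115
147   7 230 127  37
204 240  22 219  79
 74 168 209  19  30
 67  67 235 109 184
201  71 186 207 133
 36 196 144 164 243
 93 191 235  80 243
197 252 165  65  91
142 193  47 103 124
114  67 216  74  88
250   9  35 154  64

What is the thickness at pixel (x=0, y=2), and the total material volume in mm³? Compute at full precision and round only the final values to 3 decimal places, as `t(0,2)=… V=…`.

t(0,2)=3.660 V=279.080

span = t_max - t_min = 4.45 - 0.5 = 3.950
L(0,2) = 204, L_eff = 1 - 204/255 = 0.200000 (inverted)
t(0,2) = 4.45 - 3.950·0.200000 = 3.660
Σt over all 12·5 pixels = 264221/1700 ≈ 155.4241176
V = pitch²·Σt = 1.34²·264221/1700 = 279.080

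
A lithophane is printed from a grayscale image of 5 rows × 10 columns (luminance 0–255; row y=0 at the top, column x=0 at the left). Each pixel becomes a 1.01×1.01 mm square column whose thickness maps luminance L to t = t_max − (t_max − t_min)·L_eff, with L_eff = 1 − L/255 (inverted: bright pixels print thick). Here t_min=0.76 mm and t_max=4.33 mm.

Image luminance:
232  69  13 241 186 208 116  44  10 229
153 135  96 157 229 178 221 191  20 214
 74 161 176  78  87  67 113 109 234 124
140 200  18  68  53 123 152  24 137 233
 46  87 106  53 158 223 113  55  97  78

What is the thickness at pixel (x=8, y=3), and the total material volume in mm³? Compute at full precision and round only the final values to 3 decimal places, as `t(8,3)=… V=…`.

t(8,3)=2.678 V=129.151

span = t_max - t_min = 4.33 - 0.76 = 3.570
L(8,3) = 137, L_eff = 1 - 137/255 = 0.462745 (inverted)
t(8,3) = 4.33 - 3.570·0.462745 = 2.678
Σt over all 5·10 pixels = 126.606
V = pitch²·Σt = 1.01²·126.606 = 129.151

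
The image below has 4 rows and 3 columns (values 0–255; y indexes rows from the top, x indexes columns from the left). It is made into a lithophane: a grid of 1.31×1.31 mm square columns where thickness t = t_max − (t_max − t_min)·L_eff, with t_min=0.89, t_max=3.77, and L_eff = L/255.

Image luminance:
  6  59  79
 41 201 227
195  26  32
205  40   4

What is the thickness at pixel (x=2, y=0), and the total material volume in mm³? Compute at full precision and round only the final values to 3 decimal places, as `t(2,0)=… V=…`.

t(2,0)=2.878 V=56.026

span = t_max - t_min = 3.77 - 0.89 = 2.880
L(2,0) = 79, L_eff = 79/255 = 0.309804
t(2,0) = 3.77 - 2.880·0.309804 = 2.878
Σt over all 4·3 pixels = 555/17 ≈ 32.6470588
V = pitch²·Σt = 1.31²·555/17 = 56.026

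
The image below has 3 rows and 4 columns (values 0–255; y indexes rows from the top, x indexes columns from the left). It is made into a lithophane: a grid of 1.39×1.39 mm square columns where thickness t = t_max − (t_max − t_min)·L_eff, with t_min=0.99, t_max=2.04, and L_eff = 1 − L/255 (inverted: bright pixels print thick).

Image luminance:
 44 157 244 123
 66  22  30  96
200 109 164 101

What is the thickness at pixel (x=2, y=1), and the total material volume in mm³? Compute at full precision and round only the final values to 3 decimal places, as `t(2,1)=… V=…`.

span = t_max - t_min = 2.04 - 0.99 = 1.050
L(2,1) = 30, L_eff = 1 - 30/255 = 0.882353 (inverted)
t(2,1) = 2.04 - 1.050·0.882353 = 1.114
Σt over all 3·4 pixels = 7422/425 ≈ 17.4635294
V = pitch²·Σt = 1.39²·7422/425 = 33.741

t(2,1)=1.114 V=33.741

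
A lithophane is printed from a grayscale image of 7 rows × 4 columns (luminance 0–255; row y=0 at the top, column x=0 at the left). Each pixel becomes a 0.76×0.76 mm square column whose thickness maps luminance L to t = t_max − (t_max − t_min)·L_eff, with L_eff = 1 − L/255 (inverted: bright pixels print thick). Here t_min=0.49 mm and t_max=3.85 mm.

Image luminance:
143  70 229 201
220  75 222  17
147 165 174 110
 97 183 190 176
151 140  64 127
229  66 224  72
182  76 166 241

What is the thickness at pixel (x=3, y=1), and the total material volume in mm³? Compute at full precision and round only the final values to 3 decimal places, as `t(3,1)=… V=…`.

t(3,1)=0.714 V=39.562

span = t_max - t_min = 3.85 - 0.49 = 3.360
L(3,1) = 17, L_eff = 1 - 17/255 = 0.933333 (inverted)
t(3,1) = 3.85 - 3.360·0.933333 = 0.714
Σt over all 7·4 pixels = 145551/2125 ≈ 68.4945882
V = pitch²·Σt = 0.76²·145551/2125 = 39.562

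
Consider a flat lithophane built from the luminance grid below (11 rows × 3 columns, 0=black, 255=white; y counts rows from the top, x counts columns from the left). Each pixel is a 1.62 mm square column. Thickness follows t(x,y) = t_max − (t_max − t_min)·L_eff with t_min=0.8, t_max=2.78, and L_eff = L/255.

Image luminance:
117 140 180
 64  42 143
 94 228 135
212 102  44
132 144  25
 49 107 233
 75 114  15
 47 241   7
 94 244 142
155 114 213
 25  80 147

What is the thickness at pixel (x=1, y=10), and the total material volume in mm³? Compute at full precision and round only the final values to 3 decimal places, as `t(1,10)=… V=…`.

t(1,10)=2.159 V=161.208

span = t_max - t_min = 2.78 - 0.8 = 1.980
L(1,10) = 80, L_eff = 80/255 = 0.313725
t(1,10) = 2.78 - 1.980·0.313725 = 2.159
Σt over all 11·3 pixels = 261063/4250 ≈ 61.4265882
V = pitch²·Σt = 1.62²·261063/4250 = 161.208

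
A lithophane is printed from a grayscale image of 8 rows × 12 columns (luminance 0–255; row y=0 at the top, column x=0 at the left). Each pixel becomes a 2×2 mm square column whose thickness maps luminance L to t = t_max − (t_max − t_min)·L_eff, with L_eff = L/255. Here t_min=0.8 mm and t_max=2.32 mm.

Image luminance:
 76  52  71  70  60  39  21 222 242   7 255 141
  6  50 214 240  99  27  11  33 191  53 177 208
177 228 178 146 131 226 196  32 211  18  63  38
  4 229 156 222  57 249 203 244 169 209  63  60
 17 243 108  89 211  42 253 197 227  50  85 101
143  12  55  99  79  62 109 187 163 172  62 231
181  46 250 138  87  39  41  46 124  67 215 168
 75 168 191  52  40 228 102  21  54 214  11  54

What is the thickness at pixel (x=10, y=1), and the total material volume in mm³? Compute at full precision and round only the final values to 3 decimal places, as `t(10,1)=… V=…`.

t(10,1)=1.265 V=612.321

span = t_max - t_min = 2.32 - 0.8 = 1.520
L(10,1) = 177, L_eff = 177/255 = 0.694118
t(10,1) = 2.32 - 1.520·0.694118 = 1.265
Σt over all 8·12 pixels = 975886/6375 ≈ 153.0801569
V = pitch²·Σt = 2²·975886/6375 = 612.321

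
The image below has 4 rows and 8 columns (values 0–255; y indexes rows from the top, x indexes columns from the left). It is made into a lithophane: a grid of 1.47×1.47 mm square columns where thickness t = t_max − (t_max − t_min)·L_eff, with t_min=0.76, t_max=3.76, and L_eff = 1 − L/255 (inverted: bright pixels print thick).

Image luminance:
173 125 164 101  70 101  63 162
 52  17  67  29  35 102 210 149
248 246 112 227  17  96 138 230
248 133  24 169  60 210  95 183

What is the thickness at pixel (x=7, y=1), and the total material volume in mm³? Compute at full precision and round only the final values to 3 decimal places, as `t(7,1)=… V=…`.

t(7,1)=2.513 V=155.666

span = t_max - t_min = 3.76 - 0.76 = 3.000
L(7,1) = 149, L_eff = 1 - 149/255 = 0.415686 (inverted)
t(7,1) = 3.76 - 3.000·0.415686 = 2.513
Σt over all 4·8 pixels = 30616/425 ≈ 72.0376471
V = pitch²·Σt = 1.47²·30616/425 = 155.666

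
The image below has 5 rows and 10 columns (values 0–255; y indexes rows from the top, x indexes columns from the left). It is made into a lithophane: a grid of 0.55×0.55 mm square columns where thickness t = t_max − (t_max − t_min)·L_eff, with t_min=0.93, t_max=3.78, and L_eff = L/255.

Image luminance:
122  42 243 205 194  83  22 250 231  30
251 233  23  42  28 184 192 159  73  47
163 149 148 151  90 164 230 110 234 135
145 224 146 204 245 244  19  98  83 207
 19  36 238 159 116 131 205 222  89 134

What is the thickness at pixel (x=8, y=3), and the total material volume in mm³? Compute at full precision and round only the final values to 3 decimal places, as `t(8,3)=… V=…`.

span = t_max - t_min = 3.78 - 0.93 = 2.850
L(8,3) = 83, L_eff = 83/255 = 0.325490
t(8,3) = 3.78 - 2.850·0.325490 = 2.852
Σt over all 5·10 pixels = 46163/425 ≈ 108.6188235
V = pitch²·Σt = 0.55²·46163/425 = 32.857

t(8,3)=2.852 V=32.857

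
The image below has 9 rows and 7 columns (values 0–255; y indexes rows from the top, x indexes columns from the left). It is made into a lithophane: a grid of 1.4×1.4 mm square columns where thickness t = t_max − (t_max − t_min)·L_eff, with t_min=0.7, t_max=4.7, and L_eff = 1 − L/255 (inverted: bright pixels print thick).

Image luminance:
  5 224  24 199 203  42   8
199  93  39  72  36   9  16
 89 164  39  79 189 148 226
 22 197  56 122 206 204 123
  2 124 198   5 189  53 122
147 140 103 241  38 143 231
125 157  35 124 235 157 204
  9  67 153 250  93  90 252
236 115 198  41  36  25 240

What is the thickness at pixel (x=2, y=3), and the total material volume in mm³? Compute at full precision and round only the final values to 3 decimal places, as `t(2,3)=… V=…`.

t(2,3)=1.578 V=320.437

span = t_max - t_min = 4.7 - 0.7 = 4.000
L(2,3) = 56, L_eff = 1 - 56/255 = 0.780392 (inverted)
t(2,3) = 4.7 - 4.000·0.780392 = 1.578
Σt over all 9·7 pixels = 27793/170 ≈ 163.4882353
V = pitch²·Σt = 1.4²·27793/170 = 320.437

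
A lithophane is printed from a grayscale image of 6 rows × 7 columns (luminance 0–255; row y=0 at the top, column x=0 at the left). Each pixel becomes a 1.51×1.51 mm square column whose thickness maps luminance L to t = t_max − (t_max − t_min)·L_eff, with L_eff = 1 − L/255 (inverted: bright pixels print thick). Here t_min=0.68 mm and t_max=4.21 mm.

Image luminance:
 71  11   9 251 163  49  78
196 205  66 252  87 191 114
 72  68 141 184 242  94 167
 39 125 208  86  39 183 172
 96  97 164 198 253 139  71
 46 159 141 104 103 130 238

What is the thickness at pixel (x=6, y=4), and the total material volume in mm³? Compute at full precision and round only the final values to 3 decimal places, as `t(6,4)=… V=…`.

span = t_max - t_min = 4.21 - 0.68 = 3.530
L(6,4) = 71, L_eff = 1 - 71/255 = 0.721569 (inverted)
t(6,4) = 4.21 - 3.530·0.721569 = 1.663
Σt over all 6·7 pixels = 445081/4250 ≈ 104.7249412
V = pitch²·Σt = 1.51²·445081/4250 = 238.783

t(6,4)=1.663 V=238.783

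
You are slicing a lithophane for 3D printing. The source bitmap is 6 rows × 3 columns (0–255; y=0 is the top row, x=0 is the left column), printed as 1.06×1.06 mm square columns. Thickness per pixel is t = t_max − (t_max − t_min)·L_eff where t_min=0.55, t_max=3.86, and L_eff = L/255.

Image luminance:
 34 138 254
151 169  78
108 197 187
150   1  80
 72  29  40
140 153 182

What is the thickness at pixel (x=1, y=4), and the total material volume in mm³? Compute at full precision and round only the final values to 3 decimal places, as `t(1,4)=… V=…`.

span = t_max - t_min = 3.86 - 0.55 = 3.310
L(1,4) = 29, L_eff = 29/255 = 0.113725
t(1,4) = 3.86 - 3.310·0.113725 = 3.484
Σt over all 6·3 pixels = 351929/8500 ≈ 41.4034118
V = pitch²·Σt = 1.06²·351929/8500 = 46.521

t(1,4)=3.484 V=46.521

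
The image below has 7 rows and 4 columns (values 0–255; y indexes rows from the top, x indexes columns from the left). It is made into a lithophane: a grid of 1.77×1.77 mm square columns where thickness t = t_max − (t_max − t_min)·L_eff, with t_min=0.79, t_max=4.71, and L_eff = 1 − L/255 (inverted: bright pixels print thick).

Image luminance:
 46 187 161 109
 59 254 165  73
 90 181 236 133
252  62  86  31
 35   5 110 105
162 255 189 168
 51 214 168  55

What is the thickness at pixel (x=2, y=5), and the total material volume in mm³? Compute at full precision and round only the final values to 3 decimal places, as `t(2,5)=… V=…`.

t(2,5)=3.695 V=244.701

span = t_max - t_min = 4.71 - 0.79 = 3.920
L(2,5) = 189, L_eff = 1 - 189/255 = 0.258824 (inverted)
t(2,5) = 4.71 - 3.920·0.258824 = 3.695
Σt over all 7·4 pixels = 165977/2125 ≈ 78.1068235
V = pitch²·Σt = 1.77²·165977/2125 = 244.701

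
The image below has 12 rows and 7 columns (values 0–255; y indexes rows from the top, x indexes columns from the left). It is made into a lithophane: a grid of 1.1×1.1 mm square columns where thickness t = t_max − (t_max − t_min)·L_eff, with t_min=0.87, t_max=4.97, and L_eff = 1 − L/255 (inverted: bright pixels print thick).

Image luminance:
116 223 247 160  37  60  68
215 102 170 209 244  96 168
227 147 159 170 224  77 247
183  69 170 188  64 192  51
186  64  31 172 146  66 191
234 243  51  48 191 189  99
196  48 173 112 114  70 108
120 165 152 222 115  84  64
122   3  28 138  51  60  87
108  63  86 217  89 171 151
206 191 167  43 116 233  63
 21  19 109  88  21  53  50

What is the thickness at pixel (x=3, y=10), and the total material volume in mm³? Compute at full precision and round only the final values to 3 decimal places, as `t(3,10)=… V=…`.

t(3,10)=1.561 V=296.419

span = t_max - t_min = 4.97 - 0.87 = 4.100
L(3,10) = 43, L_eff = 1 - 43/255 = 0.831373 (inverted)
t(3,10) = 4.97 - 4.100·0.831373 = 1.561
Σt over all 12·7 pixels = 124937/510 ≈ 244.9745098
V = pitch²·Σt = 1.1²·124937/510 = 296.419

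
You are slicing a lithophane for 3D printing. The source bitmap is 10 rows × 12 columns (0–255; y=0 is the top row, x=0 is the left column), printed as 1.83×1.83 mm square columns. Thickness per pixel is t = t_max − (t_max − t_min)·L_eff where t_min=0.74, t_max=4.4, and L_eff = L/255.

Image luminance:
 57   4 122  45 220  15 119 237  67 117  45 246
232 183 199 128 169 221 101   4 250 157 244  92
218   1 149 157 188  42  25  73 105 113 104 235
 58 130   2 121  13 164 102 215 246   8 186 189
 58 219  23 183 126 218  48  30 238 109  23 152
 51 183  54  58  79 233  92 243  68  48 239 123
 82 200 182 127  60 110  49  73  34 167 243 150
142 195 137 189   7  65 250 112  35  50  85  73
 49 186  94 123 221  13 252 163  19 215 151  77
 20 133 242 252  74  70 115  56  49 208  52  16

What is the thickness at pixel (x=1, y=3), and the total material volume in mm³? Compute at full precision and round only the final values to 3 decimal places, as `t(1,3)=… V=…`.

span = t_max - t_min = 4.4 - 0.74 = 3.660
L(1,3) = 130, L_eff = 130/255 = 0.509804
t(1,3) = 4.4 - 3.660·0.509804 = 2.534
Σt over all 10·12 pixels = 1348337/4250 ≈ 317.2557647
V = pitch²·Σt = 1.83²·1348337/4250 = 1062.458

t(1,3)=2.534 V=1062.458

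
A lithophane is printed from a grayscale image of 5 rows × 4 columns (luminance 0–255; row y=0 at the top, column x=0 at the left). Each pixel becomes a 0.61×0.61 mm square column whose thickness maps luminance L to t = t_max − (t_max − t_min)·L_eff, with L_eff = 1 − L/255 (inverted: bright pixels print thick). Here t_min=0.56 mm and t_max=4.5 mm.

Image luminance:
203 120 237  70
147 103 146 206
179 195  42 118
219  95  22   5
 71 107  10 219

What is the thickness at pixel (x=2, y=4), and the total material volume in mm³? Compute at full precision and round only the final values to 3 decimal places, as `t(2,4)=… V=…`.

span = t_max - t_min = 4.5 - 0.56 = 3.940
L(2,4) = 10, L_eff = 1 - 10/255 = 0.960784 (inverted)
t(2,4) = 4.5 - 3.940·0.960784 = 0.715
Σt over all 5·4 pixels = 106343/2125 ≈ 50.0437647
V = pitch²·Σt = 0.61²·106343/2125 = 18.621

t(2,4)=0.715 V=18.621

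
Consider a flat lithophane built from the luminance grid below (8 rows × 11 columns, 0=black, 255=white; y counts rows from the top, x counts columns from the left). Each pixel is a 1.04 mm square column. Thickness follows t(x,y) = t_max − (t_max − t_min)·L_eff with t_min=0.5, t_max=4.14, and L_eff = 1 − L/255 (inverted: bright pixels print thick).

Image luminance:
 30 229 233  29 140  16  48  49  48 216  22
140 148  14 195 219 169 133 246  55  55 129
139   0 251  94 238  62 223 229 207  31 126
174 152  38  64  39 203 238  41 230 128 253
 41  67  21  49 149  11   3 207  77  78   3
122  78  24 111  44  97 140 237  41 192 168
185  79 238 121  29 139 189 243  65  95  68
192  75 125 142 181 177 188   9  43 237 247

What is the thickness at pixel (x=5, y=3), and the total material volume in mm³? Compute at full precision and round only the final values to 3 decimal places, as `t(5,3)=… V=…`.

t(5,3)=3.398 V=213.563

span = t_max - t_min = 4.14 - 0.5 = 3.640
L(5,3) = 203, L_eff = 1 - 203/255 = 0.203922 (inverted)
t(5,3) = 4.14 - 3.640·0.203922 = 3.398
Σt over all 8·11 pixels = 10070/51 ≈ 197.4509804
V = pitch²·Σt = 1.04²·10070/51 = 213.563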